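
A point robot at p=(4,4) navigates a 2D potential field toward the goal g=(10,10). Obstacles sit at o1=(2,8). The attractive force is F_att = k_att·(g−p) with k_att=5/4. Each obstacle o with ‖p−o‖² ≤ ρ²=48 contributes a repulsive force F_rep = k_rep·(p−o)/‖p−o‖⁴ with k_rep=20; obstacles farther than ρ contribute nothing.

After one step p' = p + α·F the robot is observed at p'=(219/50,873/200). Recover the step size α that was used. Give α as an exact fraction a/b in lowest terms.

F_att = 5/4·(g−p) = 5/4·(6,6) = (7.5000,7.5000)
o1: d²=20 ≤ ρ²=48; F_rep = 20·(2,-4)/20² = (0.1000,-0.2000)
F = F_att + ΣF_rep = (7.6000,7.3000)
Δp = p'−p = (0.3800,0.3650); α = Δx/Fx = (19/50) / (38/5) = 1/20
check: Δy/Fy = (73/200) / (73/10) = 1/20 ✓

α = 1/20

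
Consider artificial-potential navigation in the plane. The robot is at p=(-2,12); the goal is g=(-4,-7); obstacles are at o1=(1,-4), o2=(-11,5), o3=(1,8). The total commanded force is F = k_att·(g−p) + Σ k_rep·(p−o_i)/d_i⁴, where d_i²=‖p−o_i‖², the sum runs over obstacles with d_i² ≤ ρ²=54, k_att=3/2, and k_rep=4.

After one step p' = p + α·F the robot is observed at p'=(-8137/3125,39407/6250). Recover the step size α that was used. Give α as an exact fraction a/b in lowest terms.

F_att = 3/2·(g−p) = 3/2·(-2,-19) = (-3.0000,-28.5000)
o1: d²=265 > ρ²=54 → inactive
o2: d²=130 > ρ²=54 → inactive
o3: d²=25 ≤ ρ²=54; F_rep = 4·(-3,4)/25² = (-0.0192,0.0256)
F = F_att + ΣF_rep = (-3.0192,-28.4744)
Δp = p'−p = (-0.6038,-5.6949); α = Δx/Fx = (-1887/3125) / (-1887/625) = 1/5
check: Δy/Fy = (-35593/6250) / (-35593/1250) = 1/5 ✓

α = 1/5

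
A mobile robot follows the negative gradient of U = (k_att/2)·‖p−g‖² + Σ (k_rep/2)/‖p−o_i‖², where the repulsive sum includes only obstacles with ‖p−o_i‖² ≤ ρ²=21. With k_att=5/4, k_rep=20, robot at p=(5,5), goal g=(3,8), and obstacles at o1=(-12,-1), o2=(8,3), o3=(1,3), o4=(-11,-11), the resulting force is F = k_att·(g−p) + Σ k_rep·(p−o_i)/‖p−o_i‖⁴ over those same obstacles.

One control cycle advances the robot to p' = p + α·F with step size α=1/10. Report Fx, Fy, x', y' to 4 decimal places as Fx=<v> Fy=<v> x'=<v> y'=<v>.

Fx=-2.6550 Fy=4.0867 x'=4.7345 y'=5.4087

F_att = 5/4·(g−p) = 5/4·(-2,3) = (-2.5000,3.7500)
o1: d²=325 > ρ²=21 → inactive
o2: d²=13 ≤ ρ²=21; F_rep = 20·(-3,2)/13² = (-0.3550,0.2367)
o3: d²=20 ≤ ρ²=21; F_rep = 20·(4,2)/20² = (0.2000,0.1000)
o4: d²=512 > ρ²=21 → inactive
F = F_att + ΣF_rep = (-2.6550,4.0867)
p' = p + 1/10·F = (4.7345,5.4087)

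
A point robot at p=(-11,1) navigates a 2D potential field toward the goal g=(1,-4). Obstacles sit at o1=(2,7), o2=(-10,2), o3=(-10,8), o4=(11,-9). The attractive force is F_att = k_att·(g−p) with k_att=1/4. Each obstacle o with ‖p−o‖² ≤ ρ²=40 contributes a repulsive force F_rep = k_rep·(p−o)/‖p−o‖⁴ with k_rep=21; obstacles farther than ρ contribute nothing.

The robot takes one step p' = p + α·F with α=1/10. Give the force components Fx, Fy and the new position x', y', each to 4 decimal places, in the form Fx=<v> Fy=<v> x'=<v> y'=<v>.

F_att = 1/4·(g−p) = 1/4·(12,-5) = (3.0000,-1.2500)
o1: d²=205 > ρ²=40 → inactive
o2: d²=2 ≤ ρ²=40; F_rep = 21·(-1,-1)/2² = (-5.2500,-5.2500)
o3: d²=50 > ρ²=40 → inactive
o4: d²=584 > ρ²=40 → inactive
F = F_att + ΣF_rep = (-2.2500,-6.5000)
p' = p + 1/10·F = (-11.2250,0.3500)

Fx=-2.2500 Fy=-6.5000 x'=-11.2250 y'=0.3500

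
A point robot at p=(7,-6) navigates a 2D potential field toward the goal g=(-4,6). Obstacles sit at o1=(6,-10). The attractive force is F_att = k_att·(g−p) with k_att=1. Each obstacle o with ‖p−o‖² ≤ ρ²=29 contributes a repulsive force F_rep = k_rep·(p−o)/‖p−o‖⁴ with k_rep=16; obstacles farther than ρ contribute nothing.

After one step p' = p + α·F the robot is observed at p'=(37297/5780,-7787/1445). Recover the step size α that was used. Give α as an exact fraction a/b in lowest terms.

α = 1/20

F_att = 1·(g−p) = 1·(-11,12) = (-11.0000,12.0000)
o1: d²=17 ≤ ρ²=29; F_rep = 16·(1,4)/17² = (0.0554,0.2215)
F = F_att + ΣF_rep = (-10.9446,12.2215)
Δp = p'−p = (-0.5472,0.6111); α = Δx/Fx = (-3163/5780) / (-3163/289) = 1/20
check: Δy/Fy = (883/1445) / (3532/289) = 1/20 ✓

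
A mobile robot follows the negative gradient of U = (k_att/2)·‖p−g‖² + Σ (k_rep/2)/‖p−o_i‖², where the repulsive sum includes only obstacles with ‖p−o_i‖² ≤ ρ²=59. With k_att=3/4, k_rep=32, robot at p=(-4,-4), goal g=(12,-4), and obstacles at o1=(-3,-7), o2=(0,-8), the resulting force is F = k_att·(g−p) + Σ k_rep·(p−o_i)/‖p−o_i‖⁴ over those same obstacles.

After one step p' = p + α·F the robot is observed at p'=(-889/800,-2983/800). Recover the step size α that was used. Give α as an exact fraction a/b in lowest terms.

α = 1/4

F_att = 3/4·(g−p) = 3/4·(16,0) = (12.0000,0.0000)
o1: d²=10 ≤ ρ²=59; F_rep = 32·(-1,3)/10² = (-0.3200,0.9600)
o2: d²=32 ≤ ρ²=59; F_rep = 32·(-4,4)/32² = (-0.1250,0.1250)
F = F_att + ΣF_rep = (11.5550,1.0850)
Δp = p'−p = (2.8887,0.2712); α = Δx/Fx = (2311/800) / (2311/200) = 1/4
check: Δy/Fy = (217/800) / (217/200) = 1/4 ✓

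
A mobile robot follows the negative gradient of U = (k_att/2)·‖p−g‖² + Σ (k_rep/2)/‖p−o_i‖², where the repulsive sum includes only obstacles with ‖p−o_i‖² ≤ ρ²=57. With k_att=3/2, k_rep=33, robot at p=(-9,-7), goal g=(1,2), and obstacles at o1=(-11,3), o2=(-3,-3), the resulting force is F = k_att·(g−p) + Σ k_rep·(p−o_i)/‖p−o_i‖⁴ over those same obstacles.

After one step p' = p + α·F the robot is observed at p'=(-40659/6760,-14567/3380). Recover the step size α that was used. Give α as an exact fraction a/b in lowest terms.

α = 1/5

F_att = 3/2·(g−p) = 3/2·(10,9) = (15.0000,13.5000)
o1: d²=104 > ρ²=57 → inactive
o2: d²=52 ≤ ρ²=57; F_rep = 33·(-6,-4)/52² = (-0.0732,-0.0488)
F = F_att + ΣF_rep = (14.9268,13.4512)
Δp = p'−p = (2.9854,2.6902); α = Δx/Fx = (20181/6760) / (20181/1352) = 1/5
check: Δy/Fy = (9093/3380) / (9093/676) = 1/5 ✓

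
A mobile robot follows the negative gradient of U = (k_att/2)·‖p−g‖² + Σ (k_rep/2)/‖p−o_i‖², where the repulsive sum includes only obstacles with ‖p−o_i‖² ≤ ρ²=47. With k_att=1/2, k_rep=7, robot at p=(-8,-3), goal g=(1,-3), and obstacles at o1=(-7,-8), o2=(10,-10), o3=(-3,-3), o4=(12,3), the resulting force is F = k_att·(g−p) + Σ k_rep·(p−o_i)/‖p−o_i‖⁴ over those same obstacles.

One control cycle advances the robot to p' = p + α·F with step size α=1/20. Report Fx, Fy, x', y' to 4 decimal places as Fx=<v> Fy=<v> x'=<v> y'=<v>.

Fx=4.4336 Fy=0.0518 x'=-7.7783 y'=-2.9974

F_att = 1/2·(g−p) = 1/2·(9,0) = (4.5000,0.0000)
o1: d²=26 ≤ ρ²=47; F_rep = 7·(-1,5)/26² = (-0.0104,0.0518)
o2: d²=373 > ρ²=47 → inactive
o3: d²=25 ≤ ρ²=47; F_rep = 7·(-5,0)/25² = (-0.0560,0.0000)
o4: d²=436 > ρ²=47 → inactive
F = F_att + ΣF_rep = (4.4336,0.0518)
p' = p + 1/20·F = (-7.7783,-2.9974)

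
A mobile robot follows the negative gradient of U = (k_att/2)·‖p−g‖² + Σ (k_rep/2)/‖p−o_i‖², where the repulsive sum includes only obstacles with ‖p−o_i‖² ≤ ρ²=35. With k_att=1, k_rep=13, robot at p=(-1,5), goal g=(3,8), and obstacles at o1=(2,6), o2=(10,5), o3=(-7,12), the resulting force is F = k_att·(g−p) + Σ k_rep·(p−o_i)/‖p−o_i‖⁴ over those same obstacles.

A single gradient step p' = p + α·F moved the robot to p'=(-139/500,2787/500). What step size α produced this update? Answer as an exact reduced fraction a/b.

F_att = 1·(g−p) = 1·(4,3) = (4.0000,3.0000)
o1: d²=10 ≤ ρ²=35; F_rep = 13·(-3,-1)/10² = (-0.3900,-0.1300)
o2: d²=121 > ρ²=35 → inactive
o3: d²=85 > ρ²=35 → inactive
F = F_att + ΣF_rep = (3.6100,2.8700)
Δp = p'−p = (0.7220,0.5740); α = Δx/Fx = (361/500) / (361/100) = 1/5
check: Δy/Fy = (287/500) / (287/100) = 1/5 ✓

α = 1/5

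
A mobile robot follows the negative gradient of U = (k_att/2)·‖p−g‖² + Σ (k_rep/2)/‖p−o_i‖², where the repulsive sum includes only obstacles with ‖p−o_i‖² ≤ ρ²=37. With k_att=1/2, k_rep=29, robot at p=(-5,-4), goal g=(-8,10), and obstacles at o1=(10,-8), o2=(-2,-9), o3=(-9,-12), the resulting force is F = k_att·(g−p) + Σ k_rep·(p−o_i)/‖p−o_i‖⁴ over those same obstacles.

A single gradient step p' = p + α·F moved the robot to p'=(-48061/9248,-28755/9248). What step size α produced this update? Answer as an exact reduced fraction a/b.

F_att = 1/2·(g−p) = 1/2·(-3,14) = (-1.5000,7.0000)
o1: d²=241 > ρ²=37 → inactive
o2: d²=34 ≤ ρ²=37; F_rep = 29·(-3,5)/34² = (-0.0753,0.1254)
o3: d²=80 > ρ²=37 → inactive
F = F_att + ΣF_rep = (-1.5753,7.1254)
Δp = p'−p = (-0.1969,0.8907); α = Δx/Fx = (-1821/9248) / (-1821/1156) = 1/8
check: Δy/Fy = (8237/9248) / (8237/1156) = 1/8 ✓

α = 1/8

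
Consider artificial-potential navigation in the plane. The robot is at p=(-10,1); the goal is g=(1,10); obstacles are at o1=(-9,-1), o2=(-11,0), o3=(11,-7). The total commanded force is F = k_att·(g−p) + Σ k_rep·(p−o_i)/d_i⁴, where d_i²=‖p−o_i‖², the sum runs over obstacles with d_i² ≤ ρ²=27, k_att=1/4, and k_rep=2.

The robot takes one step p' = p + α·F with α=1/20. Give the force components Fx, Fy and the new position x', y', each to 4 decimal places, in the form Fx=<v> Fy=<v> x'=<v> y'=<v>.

F_att = 1/4·(g−p) = 1/4·(11,9) = (2.7500,2.2500)
o1: d²=5 ≤ ρ²=27; F_rep = 2·(-1,2)/5² = (-0.0800,0.1600)
o2: d²=2 ≤ ρ²=27; F_rep = 2·(1,1)/2² = (0.5000,0.5000)
o3: d²=505 > ρ²=27 → inactive
F = F_att + ΣF_rep = (3.1700,2.9100)
p' = p + 1/20·F = (-9.8415,1.1455)

Fx=3.1700 Fy=2.9100 x'=-9.8415 y'=1.1455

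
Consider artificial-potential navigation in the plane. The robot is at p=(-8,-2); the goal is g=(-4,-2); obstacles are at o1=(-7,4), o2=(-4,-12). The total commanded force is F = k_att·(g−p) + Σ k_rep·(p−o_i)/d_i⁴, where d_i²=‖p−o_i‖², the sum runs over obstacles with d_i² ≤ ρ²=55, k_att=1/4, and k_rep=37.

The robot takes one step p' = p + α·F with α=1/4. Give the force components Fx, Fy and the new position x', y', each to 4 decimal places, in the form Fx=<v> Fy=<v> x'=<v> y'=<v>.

Fx=0.9730 Fy=-0.1622 x'=-7.7568 y'=-2.0405

F_att = 1/4·(g−p) = 1/4·(4,0) = (1.0000,0.0000)
o1: d²=37 ≤ ρ²=55; F_rep = 37·(-1,-6)/37² = (-0.0270,-0.1622)
o2: d²=116 > ρ²=55 → inactive
F = F_att + ΣF_rep = (0.9730,-0.1622)
p' = p + 1/4·F = (-7.7568,-2.0405)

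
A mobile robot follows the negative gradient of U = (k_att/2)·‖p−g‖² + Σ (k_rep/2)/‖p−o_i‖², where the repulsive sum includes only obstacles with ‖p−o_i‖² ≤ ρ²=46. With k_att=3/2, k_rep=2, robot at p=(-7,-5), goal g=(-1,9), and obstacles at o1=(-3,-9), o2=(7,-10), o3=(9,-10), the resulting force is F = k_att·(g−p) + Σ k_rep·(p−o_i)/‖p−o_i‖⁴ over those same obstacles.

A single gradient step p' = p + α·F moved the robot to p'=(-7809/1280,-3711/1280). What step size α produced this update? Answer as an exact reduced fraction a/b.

F_att = 3/2·(g−p) = 3/2·(6,14) = (9.0000,21.0000)
o1: d²=32 ≤ ρ²=46; F_rep = 2·(-4,4)/32² = (-0.0078,0.0078)
o2: d²=221 > ρ²=46 → inactive
o3: d²=281 > ρ²=46 → inactive
F = F_att + ΣF_rep = (8.9922,21.0078)
Δp = p'−p = (0.8992,2.1008); α = Δx/Fx = (1151/1280) / (1151/128) = 1/10
check: Δy/Fy = (2689/1280) / (2689/128) = 1/10 ✓

α = 1/10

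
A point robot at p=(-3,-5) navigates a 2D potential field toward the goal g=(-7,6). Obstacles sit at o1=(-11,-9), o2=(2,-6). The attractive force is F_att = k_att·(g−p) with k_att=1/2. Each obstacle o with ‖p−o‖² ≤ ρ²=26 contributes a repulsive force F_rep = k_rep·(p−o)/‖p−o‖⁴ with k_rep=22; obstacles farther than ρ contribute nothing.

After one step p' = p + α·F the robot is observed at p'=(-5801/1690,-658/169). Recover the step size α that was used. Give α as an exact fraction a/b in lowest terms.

α = 1/5

F_att = 1/2·(g−p) = 1/2·(-4,11) = (-2.0000,5.5000)
o1: d²=80 > ρ²=26 → inactive
o2: d²=26 ≤ ρ²=26; F_rep = 22·(-5,1)/26² = (-0.1627,0.0325)
F = F_att + ΣF_rep = (-2.1627,5.5325)
Δp = p'−p = (-0.4325,1.1065); α = Δx/Fx = (-731/1690) / (-731/338) = 1/5
check: Δy/Fy = (187/169) / (935/169) = 1/5 ✓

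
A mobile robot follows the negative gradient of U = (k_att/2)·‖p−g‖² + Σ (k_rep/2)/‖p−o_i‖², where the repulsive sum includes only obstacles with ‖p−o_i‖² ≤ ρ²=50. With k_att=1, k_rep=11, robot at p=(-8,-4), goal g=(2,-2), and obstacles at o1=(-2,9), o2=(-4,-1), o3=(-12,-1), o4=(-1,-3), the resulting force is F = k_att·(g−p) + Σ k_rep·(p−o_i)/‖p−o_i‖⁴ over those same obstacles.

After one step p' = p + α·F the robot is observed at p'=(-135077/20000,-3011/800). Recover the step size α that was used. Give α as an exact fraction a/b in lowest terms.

α = 1/8

F_att = 1·(g−p) = 1·(10,2) = (10.0000,2.0000)
o1: d²=205 > ρ²=50 → inactive
o2: d²=25 ≤ ρ²=50; F_rep = 11·(-4,-3)/25² = (-0.0704,-0.0528)
o3: d²=25 ≤ ρ²=50; F_rep = 11·(4,-3)/25² = (0.0704,-0.0528)
o4: d²=50 ≤ ρ²=50; F_rep = 11·(-7,-1)/50² = (-0.0308,-0.0044)
F = F_att + ΣF_rep = (9.9692,1.8900)
Δp = p'−p = (1.2462,0.2362); α = Δx/Fx = (24923/20000) / (24923/2500) = 1/8
check: Δy/Fy = (189/800) / (189/100) = 1/8 ✓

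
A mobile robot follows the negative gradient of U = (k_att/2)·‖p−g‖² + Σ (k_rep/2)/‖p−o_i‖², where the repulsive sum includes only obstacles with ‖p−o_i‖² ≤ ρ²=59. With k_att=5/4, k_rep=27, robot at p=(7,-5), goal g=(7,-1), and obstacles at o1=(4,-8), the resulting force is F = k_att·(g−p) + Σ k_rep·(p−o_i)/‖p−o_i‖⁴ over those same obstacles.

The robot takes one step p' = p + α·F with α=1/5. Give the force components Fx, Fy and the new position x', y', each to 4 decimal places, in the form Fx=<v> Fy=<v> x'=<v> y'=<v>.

Fx=0.2500 Fy=5.2500 x'=7.0500 y'=-3.9500

F_att = 5/4·(g−p) = 5/4·(0,4) = (0.0000,5.0000)
o1: d²=18 ≤ ρ²=59; F_rep = 27·(3,3)/18² = (0.2500,0.2500)
F = F_att + ΣF_rep = (0.2500,5.2500)
p' = p + 1/5·F = (7.0500,-3.9500)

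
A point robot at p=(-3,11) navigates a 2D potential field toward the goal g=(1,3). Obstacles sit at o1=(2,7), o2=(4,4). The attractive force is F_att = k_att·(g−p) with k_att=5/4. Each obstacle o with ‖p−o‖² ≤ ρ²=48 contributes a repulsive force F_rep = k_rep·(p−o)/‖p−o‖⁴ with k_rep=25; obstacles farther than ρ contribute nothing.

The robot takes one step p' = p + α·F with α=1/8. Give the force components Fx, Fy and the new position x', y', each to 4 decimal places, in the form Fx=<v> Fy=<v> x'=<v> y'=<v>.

Fx=4.9256 Fy=-9.9405 x'=-2.3843 y'=9.7574

F_att = 5/4·(g−p) = 5/4·(4,-8) = (5.0000,-10.0000)
o1: d²=41 ≤ ρ²=48; F_rep = 25·(-5,4)/41² = (-0.0744,0.0595)
o2: d²=98 > ρ²=48 → inactive
F = F_att + ΣF_rep = (4.9256,-9.9405)
p' = p + 1/8·F = (-2.3843,9.7574)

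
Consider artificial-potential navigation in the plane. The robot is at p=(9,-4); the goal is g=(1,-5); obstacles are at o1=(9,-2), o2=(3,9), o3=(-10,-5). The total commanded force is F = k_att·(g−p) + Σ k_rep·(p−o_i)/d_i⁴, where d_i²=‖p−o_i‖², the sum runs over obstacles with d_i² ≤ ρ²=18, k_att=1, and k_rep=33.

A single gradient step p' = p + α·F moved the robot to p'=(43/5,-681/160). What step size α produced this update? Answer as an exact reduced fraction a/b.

F_att = 1·(g−p) = 1·(-8,-1) = (-8.0000,-1.0000)
o1: d²=4 ≤ ρ²=18; F_rep = 33·(0,-2)/4² = (0.0000,-4.1250)
o2: d²=205 > ρ²=18 → inactive
o3: d²=362 > ρ²=18 → inactive
F = F_att + ΣF_rep = (-8.0000,-5.1250)
Δp = p'−p = (-0.4000,-0.2562); α = Δx/Fx = (-2/5) / (-8) = 1/20
check: Δy/Fy = (-41/160) / (-41/8) = 1/20 ✓

α = 1/20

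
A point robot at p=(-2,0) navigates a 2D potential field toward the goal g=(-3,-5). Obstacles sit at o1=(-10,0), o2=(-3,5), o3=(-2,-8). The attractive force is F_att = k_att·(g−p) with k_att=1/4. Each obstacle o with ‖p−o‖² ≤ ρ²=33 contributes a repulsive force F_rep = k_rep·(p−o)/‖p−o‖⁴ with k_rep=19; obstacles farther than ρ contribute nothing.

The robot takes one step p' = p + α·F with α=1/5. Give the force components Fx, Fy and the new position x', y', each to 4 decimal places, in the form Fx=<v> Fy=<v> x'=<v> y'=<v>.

Fx=-0.2219 Fy=-1.3905 x'=-2.0444 y'=-0.2781

F_att = 1/4·(g−p) = 1/4·(-1,-5) = (-0.2500,-1.2500)
o1: d²=64 > ρ²=33 → inactive
o2: d²=26 ≤ ρ²=33; F_rep = 19·(1,-5)/26² = (0.0281,-0.1405)
o3: d²=64 > ρ²=33 → inactive
F = F_att + ΣF_rep = (-0.2219,-1.3905)
p' = p + 1/5·F = (-2.0444,-0.2781)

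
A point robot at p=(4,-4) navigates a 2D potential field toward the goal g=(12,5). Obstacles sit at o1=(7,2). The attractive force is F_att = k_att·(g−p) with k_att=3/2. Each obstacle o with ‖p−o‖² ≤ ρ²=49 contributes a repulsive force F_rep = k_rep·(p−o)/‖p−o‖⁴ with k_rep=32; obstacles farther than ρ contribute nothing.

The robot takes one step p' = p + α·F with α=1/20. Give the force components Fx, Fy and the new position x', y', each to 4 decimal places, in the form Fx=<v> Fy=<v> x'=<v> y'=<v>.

F_att = 3/2·(g−p) = 3/2·(8,9) = (12.0000,13.5000)
o1: d²=45 ≤ ρ²=49; F_rep = 32·(-3,-6)/45² = (-0.0474,-0.0948)
F = F_att + ΣF_rep = (11.9526,13.4052)
p' = p + 1/20·F = (4.5976,-3.3297)

Fx=11.9526 Fy=13.4052 x'=4.5976 y'=-3.3297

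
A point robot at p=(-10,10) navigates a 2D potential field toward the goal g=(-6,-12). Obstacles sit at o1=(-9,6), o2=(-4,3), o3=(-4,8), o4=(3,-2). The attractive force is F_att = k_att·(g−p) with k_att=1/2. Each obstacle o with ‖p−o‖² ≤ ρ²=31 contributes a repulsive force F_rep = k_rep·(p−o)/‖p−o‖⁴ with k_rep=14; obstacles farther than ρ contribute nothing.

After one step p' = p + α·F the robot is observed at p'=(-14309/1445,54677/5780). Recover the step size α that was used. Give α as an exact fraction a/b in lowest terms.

F_att = 1/2·(g−p) = 1/2·(4,-22) = (2.0000,-11.0000)
o1: d²=17 ≤ ρ²=31; F_rep = 14·(-1,4)/17² = (-0.0484,0.1938)
o2: d²=85 > ρ²=31 → inactive
o3: d²=40 > ρ²=31 → inactive
o4: d²=313 > ρ²=31 → inactive
F = F_att + ΣF_rep = (1.9516,-10.8062)
Δp = p'−p = (0.0976,-0.5403); α = Δx/Fx = (141/1445) / (564/289) = 1/20
check: Δy/Fy = (-3123/5780) / (-3123/289) = 1/20 ✓

α = 1/20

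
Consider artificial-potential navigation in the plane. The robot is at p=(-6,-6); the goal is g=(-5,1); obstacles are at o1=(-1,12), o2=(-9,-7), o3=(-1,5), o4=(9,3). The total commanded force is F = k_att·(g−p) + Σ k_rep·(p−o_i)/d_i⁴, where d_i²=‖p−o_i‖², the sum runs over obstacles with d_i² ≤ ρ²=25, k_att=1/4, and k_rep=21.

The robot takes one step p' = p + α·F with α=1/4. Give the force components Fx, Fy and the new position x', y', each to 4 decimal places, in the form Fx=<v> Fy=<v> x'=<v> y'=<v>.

F_att = 1/4·(g−p) = 1/4·(1,7) = (0.2500,1.7500)
o1: d²=349 > ρ²=25 → inactive
o2: d²=10 ≤ ρ²=25; F_rep = 21·(3,1)/10² = (0.6300,0.2100)
o3: d²=146 > ρ²=25 → inactive
o4: d²=306 > ρ²=25 → inactive
F = F_att + ΣF_rep = (0.8800,1.9600)
p' = p + 1/4·F = (-5.7800,-5.5100)

Fx=0.8800 Fy=1.9600 x'=-5.7800 y'=-5.5100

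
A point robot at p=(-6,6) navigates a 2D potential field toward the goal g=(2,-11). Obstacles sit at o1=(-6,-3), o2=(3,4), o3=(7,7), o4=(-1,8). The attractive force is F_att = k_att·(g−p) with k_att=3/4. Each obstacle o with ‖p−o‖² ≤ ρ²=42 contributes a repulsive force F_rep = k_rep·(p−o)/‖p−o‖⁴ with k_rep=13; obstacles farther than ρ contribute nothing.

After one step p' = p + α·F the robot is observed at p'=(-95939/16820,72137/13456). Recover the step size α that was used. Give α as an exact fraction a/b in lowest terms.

α = 1/20

F_att = 3/4·(g−p) = 3/4·(8,-17) = (6.0000,-12.7500)
o1: d²=81 > ρ²=42 → inactive
o2: d²=85 > ρ²=42 → inactive
o3: d²=170 > ρ²=42 → inactive
o4: d²=29 ≤ ρ²=42; F_rep = 13·(-5,-2)/29² = (-0.0773,-0.0309)
F = F_att + ΣF_rep = (5.9227,-12.7809)
Δp = p'−p = (0.2961,-0.6390); α = Δx/Fx = (4981/16820) / (4981/841) = 1/20
check: Δy/Fy = (-8599/13456) / (-42995/3364) = 1/20 ✓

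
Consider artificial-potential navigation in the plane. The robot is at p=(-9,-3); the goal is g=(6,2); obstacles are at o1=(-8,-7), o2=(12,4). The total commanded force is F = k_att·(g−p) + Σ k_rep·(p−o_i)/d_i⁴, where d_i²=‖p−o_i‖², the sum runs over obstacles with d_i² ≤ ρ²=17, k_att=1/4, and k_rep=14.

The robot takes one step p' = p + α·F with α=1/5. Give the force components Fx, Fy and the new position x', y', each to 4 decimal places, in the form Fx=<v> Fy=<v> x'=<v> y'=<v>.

F_att = 1/4·(g−p) = 1/4·(15,5) = (3.7500,1.2500)
o1: d²=17 ≤ ρ²=17; F_rep = 14·(-1,4)/17² = (-0.0484,0.1938)
o2: d²=490 > ρ²=17 → inactive
F = F_att + ΣF_rep = (3.7016,1.4438)
p' = p + 1/5·F = (-8.2597,-2.7112)

Fx=3.7016 Fy=1.4438 x'=-8.2597 y'=-2.7112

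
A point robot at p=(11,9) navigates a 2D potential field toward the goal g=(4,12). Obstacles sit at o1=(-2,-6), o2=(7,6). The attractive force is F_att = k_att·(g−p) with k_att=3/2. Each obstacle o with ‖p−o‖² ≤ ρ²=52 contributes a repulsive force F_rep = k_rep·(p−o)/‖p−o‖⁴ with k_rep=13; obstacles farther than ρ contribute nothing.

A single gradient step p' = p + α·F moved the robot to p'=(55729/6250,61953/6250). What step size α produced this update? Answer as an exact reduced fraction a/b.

α = 1/5

F_att = 3/2·(g−p) = 3/2·(-7,3) = (-10.5000,4.5000)
o1: d²=394 > ρ²=52 → inactive
o2: d²=25 ≤ ρ²=52; F_rep = 13·(4,3)/25² = (0.0832,0.0624)
F = F_att + ΣF_rep = (-10.4168,4.5624)
Δp = p'−p = (-2.0834,0.9125); α = Δx/Fx = (-13021/6250) / (-13021/1250) = 1/5
check: Δy/Fy = (5703/6250) / (5703/1250) = 1/5 ✓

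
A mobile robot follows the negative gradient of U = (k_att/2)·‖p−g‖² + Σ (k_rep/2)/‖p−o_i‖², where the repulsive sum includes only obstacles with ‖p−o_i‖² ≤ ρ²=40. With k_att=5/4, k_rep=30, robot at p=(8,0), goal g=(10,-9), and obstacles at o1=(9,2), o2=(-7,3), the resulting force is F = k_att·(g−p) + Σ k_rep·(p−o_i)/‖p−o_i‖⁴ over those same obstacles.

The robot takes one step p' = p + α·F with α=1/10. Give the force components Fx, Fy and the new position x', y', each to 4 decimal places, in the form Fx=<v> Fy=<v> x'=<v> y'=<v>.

F_att = 5/4·(g−p) = 5/4·(2,-9) = (2.5000,-11.2500)
o1: d²=5 ≤ ρ²=40; F_rep = 30·(-1,-2)/5² = (-1.2000,-2.4000)
o2: d²=234 > ρ²=40 → inactive
F = F_att + ΣF_rep = (1.3000,-13.6500)
p' = p + 1/10·F = (8.1300,-1.3650)

Fx=1.3000 Fy=-13.6500 x'=8.1300 y'=-1.3650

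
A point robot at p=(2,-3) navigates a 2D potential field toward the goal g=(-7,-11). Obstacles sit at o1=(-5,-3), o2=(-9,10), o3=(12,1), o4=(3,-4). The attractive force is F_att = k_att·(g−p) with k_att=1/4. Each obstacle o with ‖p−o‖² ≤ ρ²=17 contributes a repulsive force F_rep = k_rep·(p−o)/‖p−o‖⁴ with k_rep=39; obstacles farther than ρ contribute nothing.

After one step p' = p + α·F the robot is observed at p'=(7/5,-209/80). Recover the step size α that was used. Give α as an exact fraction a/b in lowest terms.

α = 1/20

F_att = 1/4·(g−p) = 1/4·(-9,-8) = (-2.2500,-2.0000)
o1: d²=49 > ρ²=17 → inactive
o2: d²=290 > ρ²=17 → inactive
o3: d²=116 > ρ²=17 → inactive
o4: d²=2 ≤ ρ²=17; F_rep = 39·(-1,1)/2² = (-9.7500,9.7500)
F = F_att + ΣF_rep = (-12.0000,7.7500)
Δp = p'−p = (-0.6000,0.3875); α = Δx/Fx = (-3/5) / (-12) = 1/20
check: Δy/Fy = (31/80) / (31/4) = 1/20 ✓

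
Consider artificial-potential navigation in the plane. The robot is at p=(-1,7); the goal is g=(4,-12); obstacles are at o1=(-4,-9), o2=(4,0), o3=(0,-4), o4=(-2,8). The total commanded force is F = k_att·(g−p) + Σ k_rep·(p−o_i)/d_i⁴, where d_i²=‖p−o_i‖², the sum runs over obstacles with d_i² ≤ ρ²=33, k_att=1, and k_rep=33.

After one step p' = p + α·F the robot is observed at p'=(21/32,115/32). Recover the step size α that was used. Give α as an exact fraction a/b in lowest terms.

F_att = 1·(g−p) = 1·(5,-19) = (5.0000,-19.0000)
o1: d²=265 > ρ²=33 → inactive
o2: d²=74 > ρ²=33 → inactive
o3: d²=122 > ρ²=33 → inactive
o4: d²=2 ≤ ρ²=33; F_rep = 33·(1,-1)/2² = (8.2500,-8.2500)
F = F_att + ΣF_rep = (13.2500,-27.2500)
Δp = p'−p = (1.6562,-3.4062); α = Δx/Fx = (53/32) / (53/4) = 1/8
check: Δy/Fy = (-109/32) / (-109/4) = 1/8 ✓

α = 1/8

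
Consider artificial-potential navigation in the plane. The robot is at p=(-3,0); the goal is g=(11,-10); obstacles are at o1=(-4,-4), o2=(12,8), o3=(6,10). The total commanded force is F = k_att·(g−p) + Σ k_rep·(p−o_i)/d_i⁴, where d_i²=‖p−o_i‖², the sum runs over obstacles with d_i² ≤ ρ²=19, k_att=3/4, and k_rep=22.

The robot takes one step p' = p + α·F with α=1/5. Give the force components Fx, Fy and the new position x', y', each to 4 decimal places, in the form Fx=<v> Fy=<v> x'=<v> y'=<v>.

Fx=10.5761 Fy=-7.1955 x'=-0.8848 y'=-1.4391

F_att = 3/4·(g−p) = 3/4·(14,-10) = (10.5000,-7.5000)
o1: d²=17 ≤ ρ²=19; F_rep = 22·(1,4)/17² = (0.0761,0.3045)
o2: d²=289 > ρ²=19 → inactive
o3: d²=181 > ρ²=19 → inactive
F = F_att + ΣF_rep = (10.5761,-7.1955)
p' = p + 1/5·F = (-0.8848,-1.4391)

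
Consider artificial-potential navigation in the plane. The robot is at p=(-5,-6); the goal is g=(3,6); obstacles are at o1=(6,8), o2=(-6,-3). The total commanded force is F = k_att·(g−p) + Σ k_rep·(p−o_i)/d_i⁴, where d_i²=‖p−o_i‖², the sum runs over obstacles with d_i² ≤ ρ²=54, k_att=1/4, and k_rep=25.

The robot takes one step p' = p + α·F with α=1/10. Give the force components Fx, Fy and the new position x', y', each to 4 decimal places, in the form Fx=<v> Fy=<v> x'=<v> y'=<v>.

Fx=2.2500 Fy=2.2500 x'=-4.7750 y'=-5.7750

F_att = 1/4·(g−p) = 1/4·(8,12) = (2.0000,3.0000)
o1: d²=317 > ρ²=54 → inactive
o2: d²=10 ≤ ρ²=54; F_rep = 25·(1,-3)/10² = (0.2500,-0.7500)
F = F_att + ΣF_rep = (2.2500,2.2500)
p' = p + 1/10·F = (-4.7750,-5.7750)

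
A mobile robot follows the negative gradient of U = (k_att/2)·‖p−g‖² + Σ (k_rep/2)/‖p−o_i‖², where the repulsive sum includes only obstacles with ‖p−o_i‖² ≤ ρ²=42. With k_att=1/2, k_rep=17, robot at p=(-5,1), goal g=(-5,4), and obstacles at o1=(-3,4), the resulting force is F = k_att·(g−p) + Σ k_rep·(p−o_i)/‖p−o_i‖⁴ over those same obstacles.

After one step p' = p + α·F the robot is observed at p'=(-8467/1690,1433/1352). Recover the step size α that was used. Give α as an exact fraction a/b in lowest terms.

F_att = 1/2·(g−p) = 1/2·(0,3) = (0.0000,1.5000)
o1: d²=13 ≤ ρ²=42; F_rep = 17·(-2,-3)/13² = (-0.2012,-0.3018)
F = F_att + ΣF_rep = (-0.2012,1.1982)
Δp = p'−p = (-0.0101,0.0599); α = Δx/Fx = (-17/1690) / (-34/169) = 1/20
check: Δy/Fy = (81/1352) / (405/338) = 1/20 ✓

α = 1/20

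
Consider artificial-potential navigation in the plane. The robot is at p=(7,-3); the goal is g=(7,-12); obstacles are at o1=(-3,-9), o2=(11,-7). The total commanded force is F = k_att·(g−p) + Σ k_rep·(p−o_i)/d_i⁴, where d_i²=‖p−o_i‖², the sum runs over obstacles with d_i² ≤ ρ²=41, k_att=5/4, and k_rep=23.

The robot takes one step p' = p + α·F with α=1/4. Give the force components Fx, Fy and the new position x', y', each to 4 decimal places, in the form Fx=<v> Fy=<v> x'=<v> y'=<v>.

Fx=-0.0898 Fy=-11.1602 x'=6.9775 y'=-5.7900

F_att = 5/4·(g−p) = 5/4·(0,-9) = (0.0000,-11.2500)
o1: d²=136 > ρ²=41 → inactive
o2: d²=32 ≤ ρ²=41; F_rep = 23·(-4,4)/32² = (-0.0898,0.0898)
F = F_att + ΣF_rep = (-0.0898,-11.1602)
p' = p + 1/4·F = (6.9775,-5.7900)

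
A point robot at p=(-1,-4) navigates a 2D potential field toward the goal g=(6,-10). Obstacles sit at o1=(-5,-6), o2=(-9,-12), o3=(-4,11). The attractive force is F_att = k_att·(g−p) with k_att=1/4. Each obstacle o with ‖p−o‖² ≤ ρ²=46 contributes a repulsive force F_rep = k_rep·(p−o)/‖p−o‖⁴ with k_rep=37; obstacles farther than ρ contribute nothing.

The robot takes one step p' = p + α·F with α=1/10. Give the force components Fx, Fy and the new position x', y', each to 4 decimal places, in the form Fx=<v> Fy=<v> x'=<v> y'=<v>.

F_att = 1/4·(g−p) = 1/4·(7,-6) = (1.7500,-1.5000)
o1: d²=20 ≤ ρ²=46; F_rep = 37·(4,2)/20² = (0.3700,0.1850)
o2: d²=128 > ρ²=46 → inactive
o3: d²=234 > ρ²=46 → inactive
F = F_att + ΣF_rep = (2.1200,-1.3150)
p' = p + 1/10·F = (-0.7880,-4.1315)

Fx=2.1200 Fy=-1.3150 x'=-0.7880 y'=-4.1315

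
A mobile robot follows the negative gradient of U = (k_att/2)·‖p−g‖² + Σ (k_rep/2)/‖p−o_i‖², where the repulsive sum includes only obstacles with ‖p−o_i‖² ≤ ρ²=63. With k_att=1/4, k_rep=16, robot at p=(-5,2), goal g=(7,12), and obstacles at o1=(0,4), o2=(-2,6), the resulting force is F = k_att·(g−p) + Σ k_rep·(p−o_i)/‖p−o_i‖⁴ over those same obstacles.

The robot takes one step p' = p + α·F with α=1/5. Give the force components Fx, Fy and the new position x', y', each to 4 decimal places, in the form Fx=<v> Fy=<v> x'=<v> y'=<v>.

Fx=2.8281 Fy=2.3596 x'=-4.4344 y'=2.4719

F_att = 1/4·(g−p) = 1/4·(12,10) = (3.0000,2.5000)
o1: d²=29 ≤ ρ²=63; F_rep = 16·(-5,-2)/29² = (-0.0951,-0.0380)
o2: d²=25 ≤ ρ²=63; F_rep = 16·(-3,-4)/25² = (-0.0768,-0.1024)
F = F_att + ΣF_rep = (2.8281,2.3596)
p' = p + 1/5·F = (-4.4344,2.4719)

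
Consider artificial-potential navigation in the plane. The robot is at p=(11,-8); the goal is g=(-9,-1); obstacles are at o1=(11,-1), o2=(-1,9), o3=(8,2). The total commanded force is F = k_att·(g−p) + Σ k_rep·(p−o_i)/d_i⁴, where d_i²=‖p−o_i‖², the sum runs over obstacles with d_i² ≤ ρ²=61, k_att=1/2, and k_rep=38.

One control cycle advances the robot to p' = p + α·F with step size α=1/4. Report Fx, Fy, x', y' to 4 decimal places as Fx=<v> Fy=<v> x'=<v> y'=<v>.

Fx=-10.0000 Fy=3.3892 x'=8.5000 y'=-7.1527

F_att = 1/2·(g−p) = 1/2·(-20,7) = (-10.0000,3.5000)
o1: d²=49 ≤ ρ²=61; F_rep = 38·(0,-7)/49² = (0.0000,-0.1108)
o2: d²=433 > ρ²=61 → inactive
o3: d²=109 > ρ²=61 → inactive
F = F_att + ΣF_rep = (-10.0000,3.3892)
p' = p + 1/4·F = (8.5000,-7.1527)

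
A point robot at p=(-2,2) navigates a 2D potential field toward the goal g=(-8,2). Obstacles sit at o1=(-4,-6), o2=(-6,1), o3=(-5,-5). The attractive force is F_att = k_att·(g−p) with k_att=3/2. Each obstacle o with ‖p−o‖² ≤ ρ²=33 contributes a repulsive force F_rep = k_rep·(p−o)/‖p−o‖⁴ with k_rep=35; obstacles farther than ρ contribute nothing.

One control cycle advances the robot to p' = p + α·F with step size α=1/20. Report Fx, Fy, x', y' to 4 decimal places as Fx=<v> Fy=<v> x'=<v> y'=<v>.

Fx=-8.5156 Fy=0.1211 x'=-2.4258 y'=2.0061

F_att = 3/2·(g−p) = 3/2·(-6,0) = (-9.0000,0.0000)
o1: d²=68 > ρ²=33 → inactive
o2: d²=17 ≤ ρ²=33; F_rep = 35·(4,1)/17² = (0.4844,0.1211)
o3: d²=58 > ρ²=33 → inactive
F = F_att + ΣF_rep = (-8.5156,0.1211)
p' = p + 1/20·F = (-2.4258,2.0061)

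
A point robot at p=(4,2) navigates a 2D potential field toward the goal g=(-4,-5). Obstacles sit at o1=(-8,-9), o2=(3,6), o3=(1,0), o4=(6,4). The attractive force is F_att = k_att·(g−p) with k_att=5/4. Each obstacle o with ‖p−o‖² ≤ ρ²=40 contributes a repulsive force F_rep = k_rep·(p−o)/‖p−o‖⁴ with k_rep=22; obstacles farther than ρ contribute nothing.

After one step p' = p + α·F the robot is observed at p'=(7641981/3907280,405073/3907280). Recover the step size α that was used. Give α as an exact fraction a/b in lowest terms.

F_att = 5/4·(g−p) = 5/4·(-8,-7) = (-10.0000,-8.7500)
o1: d²=265 > ρ²=40 → inactive
o2: d²=17 ≤ ρ²=40; F_rep = 22·(1,-4)/17² = (0.0761,-0.3045)
o3: d²=13 ≤ ρ²=40; F_rep = 22·(3,2)/13² = (0.3905,0.2604)
o4: d²=8 ≤ ρ²=40; F_rep = 22·(-2,-2)/8² = (-0.6875,-0.6875)
F = F_att + ΣF_rep = (-10.2208,-9.4816)
Δp = p'−p = (-2.0442,-1.8963); α = Δx/Fx = (-7987139/3907280) / (-7987139/781456) = 1/5
check: Δy/Fy = (-7409487/3907280) / (-7409487/781456) = 1/5 ✓

α = 1/5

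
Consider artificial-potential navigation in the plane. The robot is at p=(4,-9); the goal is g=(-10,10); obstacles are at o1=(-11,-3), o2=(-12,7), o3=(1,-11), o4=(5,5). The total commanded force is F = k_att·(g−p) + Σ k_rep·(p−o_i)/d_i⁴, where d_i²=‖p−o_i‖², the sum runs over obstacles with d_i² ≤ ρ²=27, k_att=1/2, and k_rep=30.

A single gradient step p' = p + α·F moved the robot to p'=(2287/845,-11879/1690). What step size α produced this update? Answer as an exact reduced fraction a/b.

α = 1/5

F_att = 1/2·(g−p) = 1/2·(-14,19) = (-7.0000,9.5000)
o1: d²=261 > ρ²=27 → inactive
o2: d²=512 > ρ²=27 → inactive
o3: d²=13 ≤ ρ²=27; F_rep = 30·(3,2)/13² = (0.5325,0.3550)
o4: d²=197 > ρ²=27 → inactive
F = F_att + ΣF_rep = (-6.4675,9.8550)
Δp = p'−p = (-1.2935,1.9710); α = Δx/Fx = (-1093/845) / (-1093/169) = 1/5
check: Δy/Fy = (3331/1690) / (3331/338) = 1/5 ✓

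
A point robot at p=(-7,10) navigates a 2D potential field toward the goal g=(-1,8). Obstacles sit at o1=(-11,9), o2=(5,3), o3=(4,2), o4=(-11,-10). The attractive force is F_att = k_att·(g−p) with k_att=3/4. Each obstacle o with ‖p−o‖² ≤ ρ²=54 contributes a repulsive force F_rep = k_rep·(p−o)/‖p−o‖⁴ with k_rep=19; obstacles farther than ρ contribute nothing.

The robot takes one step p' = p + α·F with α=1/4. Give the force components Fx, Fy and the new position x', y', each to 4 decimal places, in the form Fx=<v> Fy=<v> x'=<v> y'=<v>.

Fx=4.7630 Fy=-1.4343 x'=-5.8093 y'=9.6414

F_att = 3/4·(g−p) = 3/4·(6,-2) = (4.5000,-1.5000)
o1: d²=17 ≤ ρ²=54; F_rep = 19·(4,1)/17² = (0.2630,0.0657)
o2: d²=193 > ρ²=54 → inactive
o3: d²=185 > ρ²=54 → inactive
o4: d²=416 > ρ²=54 → inactive
F = F_att + ΣF_rep = (4.7630,-1.4343)
p' = p + 1/4·F = (-5.8093,9.6414)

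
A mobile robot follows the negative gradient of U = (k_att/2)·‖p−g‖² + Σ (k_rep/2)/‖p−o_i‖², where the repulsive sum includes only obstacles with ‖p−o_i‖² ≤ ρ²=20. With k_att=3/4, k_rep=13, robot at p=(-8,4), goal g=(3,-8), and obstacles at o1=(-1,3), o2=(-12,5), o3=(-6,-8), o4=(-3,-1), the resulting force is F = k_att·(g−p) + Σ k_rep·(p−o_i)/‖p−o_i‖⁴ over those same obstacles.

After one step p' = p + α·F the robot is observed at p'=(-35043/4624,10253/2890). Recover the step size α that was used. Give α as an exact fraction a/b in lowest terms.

F_att = 3/4·(g−p) = 3/4·(11,-12) = (8.2500,-9.0000)
o1: d²=50 > ρ²=20 → inactive
o2: d²=17 ≤ ρ²=20; F_rep = 13·(4,-1)/17² = (0.1799,-0.0450)
o3: d²=148 > ρ²=20 → inactive
o4: d²=50 > ρ²=20 → inactive
F = F_att + ΣF_rep = (8.4299,-9.0450)
Δp = p'−p = (0.4215,-0.4522); α = Δx/Fx = (1949/4624) / (9745/1156) = 1/20
check: Δy/Fy = (-1307/2890) / (-2614/289) = 1/20 ✓

α = 1/20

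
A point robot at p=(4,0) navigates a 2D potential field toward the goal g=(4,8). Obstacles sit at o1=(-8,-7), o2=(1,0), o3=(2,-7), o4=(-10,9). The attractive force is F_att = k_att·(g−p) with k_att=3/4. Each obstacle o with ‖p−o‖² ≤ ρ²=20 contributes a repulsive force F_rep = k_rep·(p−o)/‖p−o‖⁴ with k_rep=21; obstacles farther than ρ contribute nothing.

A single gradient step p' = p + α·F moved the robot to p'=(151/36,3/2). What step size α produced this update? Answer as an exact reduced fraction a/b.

F_att = 3/4·(g−p) = 3/4·(0,8) = (0.0000,6.0000)
o1: d²=193 > ρ²=20 → inactive
o2: d²=9 ≤ ρ²=20; F_rep = 21·(3,0)/9² = (0.7778,0.0000)
o3: d²=53 > ρ²=20 → inactive
o4: d²=277 > ρ²=20 → inactive
F = F_att + ΣF_rep = (0.7778,6.0000)
Δp = p'−p = (0.1944,1.5000); α = Δx/Fx = (7/36) / (7/9) = 1/4
check: Δy/Fy = (3/2) / (6) = 1/4 ✓

α = 1/4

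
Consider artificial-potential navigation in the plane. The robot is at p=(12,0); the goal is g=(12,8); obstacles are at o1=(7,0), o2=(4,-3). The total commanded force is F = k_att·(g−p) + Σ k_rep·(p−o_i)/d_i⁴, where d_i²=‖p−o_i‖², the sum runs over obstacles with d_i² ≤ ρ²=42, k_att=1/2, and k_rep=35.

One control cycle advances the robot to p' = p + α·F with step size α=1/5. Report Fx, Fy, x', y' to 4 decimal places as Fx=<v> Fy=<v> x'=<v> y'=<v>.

Fx=0.2800 Fy=4.0000 x'=12.0560 y'=0.8000

F_att = 1/2·(g−p) = 1/2·(0,8) = (0.0000,4.0000)
o1: d²=25 ≤ ρ²=42; F_rep = 35·(5,0)/25² = (0.2800,0.0000)
o2: d²=73 > ρ²=42 → inactive
F = F_att + ΣF_rep = (0.2800,4.0000)
p' = p + 1/5·F = (12.0560,0.8000)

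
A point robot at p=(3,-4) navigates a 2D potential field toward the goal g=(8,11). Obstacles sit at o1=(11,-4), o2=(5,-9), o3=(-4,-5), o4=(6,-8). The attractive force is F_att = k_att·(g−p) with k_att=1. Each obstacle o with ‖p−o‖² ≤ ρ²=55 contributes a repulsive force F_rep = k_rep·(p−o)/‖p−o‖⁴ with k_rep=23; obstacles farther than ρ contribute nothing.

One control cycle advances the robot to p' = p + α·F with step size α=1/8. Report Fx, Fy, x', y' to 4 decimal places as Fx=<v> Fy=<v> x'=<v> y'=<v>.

F_att = 1·(g−p) = 1·(5,15) = (5.0000,15.0000)
o1: d²=64 > ρ²=55 → inactive
o2: d²=29 ≤ ρ²=55; F_rep = 23·(-2,5)/29² = (-0.0547,0.1367)
o3: d²=50 ≤ ρ²=55; F_rep = 23·(7,1)/50² = (0.0644,0.0092)
o4: d²=25 ≤ ρ²=55; F_rep = 23·(-3,4)/25² = (-0.1104,0.1472)
F = F_att + ΣF_rep = (4.8993,15.2931)
p' = p + 1/8·F = (3.6124,-2.0884)

Fx=4.8993 Fy=15.2931 x'=3.6124 y'=-2.0884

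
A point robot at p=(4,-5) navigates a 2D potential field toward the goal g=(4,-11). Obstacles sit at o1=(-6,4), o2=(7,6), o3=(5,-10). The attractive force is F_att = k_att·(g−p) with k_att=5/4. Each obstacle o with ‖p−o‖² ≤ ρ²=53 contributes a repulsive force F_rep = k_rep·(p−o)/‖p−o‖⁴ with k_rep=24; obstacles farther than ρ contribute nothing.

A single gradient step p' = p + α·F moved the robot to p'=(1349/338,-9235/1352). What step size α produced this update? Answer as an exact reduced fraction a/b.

F_att = 5/4·(g−p) = 5/4·(0,-6) = (0.0000,-7.5000)
o1: d²=181 > ρ²=53 → inactive
o2: d²=130 > ρ²=53 → inactive
o3: d²=26 ≤ ρ²=53; F_rep = 24·(-1,5)/26² = (-0.0355,0.1775)
F = F_att + ΣF_rep = (-0.0355,-7.3225)
Δp = p'−p = (-0.0089,-1.8306); α = Δx/Fx = (-3/338) / (-6/169) = 1/4
check: Δy/Fy = (-2475/1352) / (-2475/338) = 1/4 ✓

α = 1/4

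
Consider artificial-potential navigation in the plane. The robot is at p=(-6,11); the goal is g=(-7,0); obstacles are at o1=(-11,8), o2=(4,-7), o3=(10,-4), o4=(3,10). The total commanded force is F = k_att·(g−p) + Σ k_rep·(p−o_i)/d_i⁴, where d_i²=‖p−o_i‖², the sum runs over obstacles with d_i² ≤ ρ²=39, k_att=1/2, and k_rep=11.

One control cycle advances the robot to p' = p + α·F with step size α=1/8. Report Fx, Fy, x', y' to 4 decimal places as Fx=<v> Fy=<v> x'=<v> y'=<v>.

Fx=-0.4524 Fy=-5.4715 x'=-6.0566 y'=10.3161

F_att = 1/2·(g−p) = 1/2·(-1,-11) = (-0.5000,-5.5000)
o1: d²=34 ≤ ρ²=39; F_rep = 11·(5,3)/34² = (0.0476,0.0285)
o2: d²=424 > ρ²=39 → inactive
o3: d²=481 > ρ²=39 → inactive
o4: d²=82 > ρ²=39 → inactive
F = F_att + ΣF_rep = (-0.4524,-5.4715)
p' = p + 1/8·F = (-6.0566,10.3161)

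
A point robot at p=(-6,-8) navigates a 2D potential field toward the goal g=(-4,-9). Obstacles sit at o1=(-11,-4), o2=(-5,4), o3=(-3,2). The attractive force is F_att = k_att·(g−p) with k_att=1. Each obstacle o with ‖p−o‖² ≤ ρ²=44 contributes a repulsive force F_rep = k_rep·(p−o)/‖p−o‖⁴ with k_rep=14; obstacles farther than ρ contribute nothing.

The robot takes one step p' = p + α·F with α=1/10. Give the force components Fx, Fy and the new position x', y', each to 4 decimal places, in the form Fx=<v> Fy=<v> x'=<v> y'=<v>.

Fx=2.0416 Fy=-1.0333 x'=-5.7958 y'=-8.1033

F_att = 1·(g−p) = 1·(2,-1) = (2.0000,-1.0000)
o1: d²=41 ≤ ρ²=44; F_rep = 14·(5,-4)/41² = (0.0416,-0.0333)
o2: d²=145 > ρ²=44 → inactive
o3: d²=109 > ρ²=44 → inactive
F = F_att + ΣF_rep = (2.0416,-1.0333)
p' = p + 1/10·F = (-5.7958,-8.1033)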